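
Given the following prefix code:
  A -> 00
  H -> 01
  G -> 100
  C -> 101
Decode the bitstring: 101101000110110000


Decoding step by step:
Bits 101 -> C
Bits 101 -> C
Bits 00 -> A
Bits 01 -> H
Bits 101 -> C
Bits 100 -> G
Bits 00 -> A


Decoded message: CCAHCGA


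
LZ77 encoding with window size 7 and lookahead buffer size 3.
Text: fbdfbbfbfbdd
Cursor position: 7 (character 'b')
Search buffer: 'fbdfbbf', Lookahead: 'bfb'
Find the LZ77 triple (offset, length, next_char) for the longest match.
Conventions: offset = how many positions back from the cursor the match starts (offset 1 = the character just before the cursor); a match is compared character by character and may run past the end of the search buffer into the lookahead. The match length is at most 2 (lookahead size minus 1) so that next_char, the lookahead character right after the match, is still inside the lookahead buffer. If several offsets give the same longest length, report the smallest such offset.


Try each offset into the search buffer:
  offset=1 (pos 6, char 'f'): match length 0
  offset=2 (pos 5, char 'b'): match length 2
  offset=3 (pos 4, char 'b'): match length 1
  offset=4 (pos 3, char 'f'): match length 0
  offset=5 (pos 2, char 'd'): match length 0
  offset=6 (pos 1, char 'b'): match length 1
  offset=7 (pos 0, char 'f'): match length 0
Longest match has length 2 at offset 2.
next_char = character at position 7 + 2 = 9 -> 'b'

Best match: offset=2, length=2 (matching 'bf' starting at position 5)
LZ77 triple: (2, 2, 'b')


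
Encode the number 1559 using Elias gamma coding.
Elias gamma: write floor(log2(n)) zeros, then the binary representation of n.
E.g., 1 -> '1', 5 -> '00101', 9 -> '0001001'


num_bits = floor(log2(1559)) + 1 = 11
leading_zeros = num_bits - 1 = 10
binary(1559) = 11000010111

Elias gamma(1559) = '0000000000' + '11000010111' = 000000000011000010111 (21 bits)


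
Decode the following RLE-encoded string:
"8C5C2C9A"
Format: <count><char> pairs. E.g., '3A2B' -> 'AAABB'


Expanding each <count><char> pair:
  8C -> 'CCCCCCCC'
  5C -> 'CCCCC'
  2C -> 'CC'
  9A -> 'AAAAAAAAA'

Decoded = CCCCCCCCCCCCCCCAAAAAAAAA


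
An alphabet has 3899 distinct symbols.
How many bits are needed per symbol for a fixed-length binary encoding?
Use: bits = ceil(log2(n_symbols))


log2(3899) = 11.9289
Bracket: 2^11 = 2048 < 3899 <= 2^12 = 4096
So ceil(log2(3899)) = 12

bits = ceil(log2(3899)) = ceil(11.9289) = 12 bits


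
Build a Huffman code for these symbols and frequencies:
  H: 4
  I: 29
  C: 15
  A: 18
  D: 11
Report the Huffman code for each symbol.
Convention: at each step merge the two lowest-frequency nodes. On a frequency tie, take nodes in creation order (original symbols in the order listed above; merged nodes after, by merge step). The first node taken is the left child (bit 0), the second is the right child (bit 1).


Huffman tree construction:
Step 1: Merge H(4) + D(11) = 15
Step 2: Merge C(15) + (H+D)(15) = 30
Step 3: Merge A(18) + I(29) = 47
Step 4: Merge (C+(H+D))(30) + (A+I)(47) = 77
Read each symbol's code off the tree from the root (left child = 0, right child = 1).

Codes:
  H: 010 (length 3)
  I: 11 (length 2)
  C: 00 (length 2)
  A: 10 (length 2)
  D: 011 (length 3)
Average code length: 169/77 = 2.1948 bits/symbol


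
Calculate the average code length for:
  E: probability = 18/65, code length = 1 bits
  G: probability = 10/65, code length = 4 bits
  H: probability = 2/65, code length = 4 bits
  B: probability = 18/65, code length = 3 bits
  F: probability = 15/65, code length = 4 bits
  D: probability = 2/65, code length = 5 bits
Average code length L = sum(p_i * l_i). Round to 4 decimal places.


Weighted contributions p_i * l_i:
  E: (18/65) * 1 = 18/65
  G: (10/65) * 4 = 40/65
  H: (2/65) * 4 = 8/65
  B: (18/65) * 3 = 54/65
  F: (15/65) * 4 = 60/65
  D: (2/65) * 5 = 10/65
Sum = (18 + 40 + 8 + 54 + 60 + 10)/65 = 190/65

L = 190/65 = 2.9231 bits/symbol


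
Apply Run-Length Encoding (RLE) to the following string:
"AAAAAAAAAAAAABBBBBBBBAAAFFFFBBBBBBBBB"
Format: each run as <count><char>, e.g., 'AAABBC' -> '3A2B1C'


Scanning runs left to right:
  i=0: run of 'A' x 13 -> '13A'
  i=13: run of 'B' x 8 -> '8B'
  i=21: run of 'A' x 3 -> '3A'
  i=24: run of 'F' x 4 -> '4F'
  i=28: run of 'B' x 9 -> '9B'

RLE = 13A8B3A4F9B


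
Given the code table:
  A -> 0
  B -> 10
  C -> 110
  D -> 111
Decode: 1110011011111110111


Decoding:
111 -> D
0 -> A
0 -> A
110 -> C
111 -> D
111 -> D
10 -> B
111 -> D


Result: DAACDDBD


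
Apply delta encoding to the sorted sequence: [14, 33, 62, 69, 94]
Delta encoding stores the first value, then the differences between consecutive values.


First value: 14
Deltas:
  33 - 14 = 19
  62 - 33 = 29
  69 - 62 = 7
  94 - 69 = 25


Delta encoded: [14, 19, 29, 7, 25]


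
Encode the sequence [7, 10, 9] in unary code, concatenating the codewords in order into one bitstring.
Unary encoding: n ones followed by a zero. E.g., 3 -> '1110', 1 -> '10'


Encode each number as n ones followed by a terminating 0:
  7 -> 11111110 (8 bits)
  10 -> 11111111110 (11 bits)
  9 -> 1111111110 (10 bits)
Total length = 8 + 11 + 10 = 29 bits.

Unary([7, 10, 9]) = 11111110111111111101111111110 (29 bits)


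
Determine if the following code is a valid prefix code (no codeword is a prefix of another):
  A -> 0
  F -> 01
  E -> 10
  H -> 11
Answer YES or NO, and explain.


Checking each pair (does one codeword prefix another?):
  A='0' vs F='01': prefix -- VIOLATION

NO -- this is NOT a valid prefix code. A (0) is a prefix of F (01).


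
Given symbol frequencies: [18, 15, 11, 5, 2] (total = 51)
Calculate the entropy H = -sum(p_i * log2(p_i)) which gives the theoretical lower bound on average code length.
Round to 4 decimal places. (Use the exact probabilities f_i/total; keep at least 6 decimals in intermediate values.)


Per-symbol terms -p_i * log2(p_i) with p_i = f_i/51:
  p = 18/51 = 0.352941: log2(p) = -1.502500, -p*log2(p) = 0.530294
  p = 15/51 = 0.294118: log2(p) = -1.765535, -p*log2(p) = 0.519275
  p = 11/51 = 0.215686: log2(p) = -2.212994, -p*log2(p) = 0.477312
  p = 5/51 = 0.098039: log2(p) = -3.350497, -p*log2(p) = 0.328480
  p = 2/51 = 0.039216: log2(p) = -4.672425, -p*log2(p) = 0.183232
H = 0.530294 + 0.519275 + 0.477312 + 0.328480 + 0.183232 = 2.038593

H = 2.0386 bits/symbol


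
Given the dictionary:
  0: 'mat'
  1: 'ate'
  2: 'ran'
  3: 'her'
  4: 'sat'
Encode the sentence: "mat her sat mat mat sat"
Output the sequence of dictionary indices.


Look up each word in the dictionary:
  'mat' -> 0
  'her' -> 3
  'sat' -> 4
  'mat' -> 0
  'mat' -> 0
  'sat' -> 4

Encoded: [0, 3, 4, 0, 0, 4]


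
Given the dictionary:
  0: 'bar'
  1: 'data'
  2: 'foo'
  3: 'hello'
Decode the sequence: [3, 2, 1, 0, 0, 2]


Look up each index in the dictionary:
  3 -> 'hello'
  2 -> 'foo'
  1 -> 'data'
  0 -> 'bar'
  0 -> 'bar'
  2 -> 'foo'

Decoded: "hello foo data bar bar foo"


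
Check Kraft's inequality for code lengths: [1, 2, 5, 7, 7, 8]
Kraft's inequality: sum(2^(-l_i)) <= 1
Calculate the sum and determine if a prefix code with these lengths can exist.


Sum = 2^(-1) + 2^(-2) + 2^(-5) + 2^(-7) + 2^(-7) + 2^(-8)
    = 0.5 + 0.25 + 0.03125 + 0.0078125 + 0.0078125 + 0.00390625
    = 205/256 = 0.80078125
Since 0.80078125 <= 1, Kraft's inequality IS satisfied.
A prefix code with these lengths CAN exist.

Kraft sum = 0.80078125. Satisfied.


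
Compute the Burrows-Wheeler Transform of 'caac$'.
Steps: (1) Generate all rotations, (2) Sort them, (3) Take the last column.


Rotations (sorted):
  0: $caac -> last char: c
  1: aac$c -> last char: c
  2: ac$ca -> last char: a
  3: c$caa -> last char: a
  4: caac$ -> last char: $


BWT = ccaa$


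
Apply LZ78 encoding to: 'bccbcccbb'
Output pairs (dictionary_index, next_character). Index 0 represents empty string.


LZ78 encoding steps:
Dictionary: {0: ''}
Step 1: w='' (idx 0), next='b' -> output (0, 'b'), add 'b' as idx 1
Step 2: w='' (idx 0), next='c' -> output (0, 'c'), add 'c' as idx 2
Step 3: w='c' (idx 2), next='b' -> output (2, 'b'), add 'cb' as idx 3
Step 4: w='c' (idx 2), next='c' -> output (2, 'c'), add 'cc' as idx 4
Step 5: w='cb' (idx 3), next='b' -> output (3, 'b'), add 'cbb' as idx 5


Encoded: [(0, 'b'), (0, 'c'), (2, 'b'), (2, 'c'), (3, 'b')]


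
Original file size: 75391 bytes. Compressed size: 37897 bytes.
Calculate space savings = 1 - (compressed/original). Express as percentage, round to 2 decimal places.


ratio = compressed/original = 37897/75391 = 0.502673
savings = 1 - ratio = 1 - 0.502673 = 0.497327
as a percentage: 0.497327 * 100 = 49.73%

Space savings = 1 - 37897/75391 = 49.73%


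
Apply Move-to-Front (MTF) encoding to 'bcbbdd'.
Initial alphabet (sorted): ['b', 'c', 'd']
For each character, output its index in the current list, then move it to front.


MTF encoding:
'b': index 0 in ['b', 'c', 'd'] -> ['b', 'c', 'd']
'c': index 1 in ['b', 'c', 'd'] -> ['c', 'b', 'd']
'b': index 1 in ['c', 'b', 'd'] -> ['b', 'c', 'd']
'b': index 0 in ['b', 'c', 'd'] -> ['b', 'c', 'd']
'd': index 2 in ['b', 'c', 'd'] -> ['d', 'b', 'c']
'd': index 0 in ['d', 'b', 'c'] -> ['d', 'b', 'c']


Output: [0, 1, 1, 0, 2, 0]


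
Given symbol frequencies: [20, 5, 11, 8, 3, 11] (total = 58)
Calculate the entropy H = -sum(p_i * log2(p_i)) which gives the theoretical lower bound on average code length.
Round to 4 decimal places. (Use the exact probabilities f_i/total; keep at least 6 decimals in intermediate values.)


Per-symbol terms -p_i * log2(p_i) with p_i = f_i/58:
  p = 20/58 = 0.344828: log2(p) = -1.536053, -p*log2(p) = 0.529673
  p = 5/58 = 0.086207: log2(p) = -3.536053, -p*log2(p) = 0.304832
  p = 11/58 = 0.189655: log2(p) = -2.398549, -p*log2(p) = 0.454897
  p = 8/58 = 0.137931: log2(p) = -2.857981, -p*log2(p) = 0.394204
  p = 3/58 = 0.051724: log2(p) = -4.273018, -p*log2(p) = 0.221018
  p = 11/58 = 0.189655: log2(p) = -2.398549, -p*log2(p) = 0.454897
H = 0.529673 + 0.304832 + 0.454897 + 0.394204 + 0.221018 + 0.454897 = 2.359521

H = 2.3595 bits/symbol


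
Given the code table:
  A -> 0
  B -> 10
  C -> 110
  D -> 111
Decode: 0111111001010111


Decoding:
0 -> A
111 -> D
111 -> D
0 -> A
0 -> A
10 -> B
10 -> B
111 -> D


Result: ADDAABBD


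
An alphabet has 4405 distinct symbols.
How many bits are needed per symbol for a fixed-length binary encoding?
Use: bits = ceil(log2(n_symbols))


log2(4405) = 12.1049
Bracket: 2^12 = 4096 < 4405 <= 2^13 = 8192
So ceil(log2(4405)) = 13

bits = ceil(log2(4405)) = ceil(12.1049) = 13 bits


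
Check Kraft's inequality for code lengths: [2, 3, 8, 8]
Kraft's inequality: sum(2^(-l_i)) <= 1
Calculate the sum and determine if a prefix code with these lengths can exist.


Sum = 2^(-2) + 2^(-3) + 2^(-8) + 2^(-8)
    = 0.25 + 0.125 + 0.00390625 + 0.00390625
    = 98/256 = 0.3828125
Since 0.3828125 <= 1, Kraft's inequality IS satisfied.
A prefix code with these lengths CAN exist.

Kraft sum = 0.3828125. Satisfied.


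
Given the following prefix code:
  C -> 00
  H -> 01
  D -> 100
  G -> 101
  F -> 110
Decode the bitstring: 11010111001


Decoding step by step:
Bits 110 -> F
Bits 101 -> G
Bits 110 -> F
Bits 01 -> H


Decoded message: FGFH


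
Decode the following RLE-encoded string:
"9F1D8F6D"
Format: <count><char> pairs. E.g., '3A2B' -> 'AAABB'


Expanding each <count><char> pair:
  9F -> 'FFFFFFFFF'
  1D -> 'D'
  8F -> 'FFFFFFFF'
  6D -> 'DDDDDD'

Decoded = FFFFFFFFFDFFFFFFFFDDDDDD


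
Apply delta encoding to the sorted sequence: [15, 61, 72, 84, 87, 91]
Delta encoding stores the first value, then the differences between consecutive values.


First value: 15
Deltas:
  61 - 15 = 46
  72 - 61 = 11
  84 - 72 = 12
  87 - 84 = 3
  91 - 87 = 4


Delta encoded: [15, 46, 11, 12, 3, 4]


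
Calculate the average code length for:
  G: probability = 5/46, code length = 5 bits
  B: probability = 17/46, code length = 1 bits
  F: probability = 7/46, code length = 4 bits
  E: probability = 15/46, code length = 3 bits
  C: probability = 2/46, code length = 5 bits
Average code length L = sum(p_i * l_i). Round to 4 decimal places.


Weighted contributions p_i * l_i:
  G: (5/46) * 5 = 25/46
  B: (17/46) * 1 = 17/46
  F: (7/46) * 4 = 28/46
  E: (15/46) * 3 = 45/46
  C: (2/46) * 5 = 10/46
Sum = (25 + 17 + 28 + 45 + 10)/46 = 125/46

L = 125/46 = 2.7174 bits/symbol


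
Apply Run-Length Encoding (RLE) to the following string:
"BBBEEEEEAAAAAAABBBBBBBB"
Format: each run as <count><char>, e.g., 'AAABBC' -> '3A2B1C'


Scanning runs left to right:
  i=0: run of 'B' x 3 -> '3B'
  i=3: run of 'E' x 5 -> '5E'
  i=8: run of 'A' x 7 -> '7A'
  i=15: run of 'B' x 8 -> '8B'

RLE = 3B5E7A8B


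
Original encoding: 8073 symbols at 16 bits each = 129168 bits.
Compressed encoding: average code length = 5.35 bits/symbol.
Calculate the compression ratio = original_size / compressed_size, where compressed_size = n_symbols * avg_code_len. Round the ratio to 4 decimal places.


original_size = n_symbols * orig_bits = 8073 * 16 = 129168 bits
compressed_size = n_symbols * avg_code_len = 8073 * 5.35 = 43190.55 bits
ratio = original_size / compressed_size = 129168 / 43190.55 = 2.9907

Compression ratio = 2.9907


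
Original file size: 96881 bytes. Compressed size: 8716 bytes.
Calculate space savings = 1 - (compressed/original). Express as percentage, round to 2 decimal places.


ratio = compressed/original = 8716/96881 = 0.089966
savings = 1 - ratio = 1 - 0.089966 = 0.910034
as a percentage: 0.910034 * 100 = 91.0%

Space savings = 1 - 8716/96881 = 91.0%


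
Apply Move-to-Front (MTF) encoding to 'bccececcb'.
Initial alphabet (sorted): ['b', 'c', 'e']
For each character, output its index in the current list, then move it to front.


MTF encoding:
'b': index 0 in ['b', 'c', 'e'] -> ['b', 'c', 'e']
'c': index 1 in ['b', 'c', 'e'] -> ['c', 'b', 'e']
'c': index 0 in ['c', 'b', 'e'] -> ['c', 'b', 'e']
'e': index 2 in ['c', 'b', 'e'] -> ['e', 'c', 'b']
'c': index 1 in ['e', 'c', 'b'] -> ['c', 'e', 'b']
'e': index 1 in ['c', 'e', 'b'] -> ['e', 'c', 'b']
'c': index 1 in ['e', 'c', 'b'] -> ['c', 'e', 'b']
'c': index 0 in ['c', 'e', 'b'] -> ['c', 'e', 'b']
'b': index 2 in ['c', 'e', 'b'] -> ['b', 'c', 'e']


Output: [0, 1, 0, 2, 1, 1, 1, 0, 2]


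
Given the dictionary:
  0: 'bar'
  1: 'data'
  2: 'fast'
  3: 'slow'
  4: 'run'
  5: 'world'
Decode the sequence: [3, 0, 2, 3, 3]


Look up each index in the dictionary:
  3 -> 'slow'
  0 -> 'bar'
  2 -> 'fast'
  3 -> 'slow'
  3 -> 'slow'

Decoded: "slow bar fast slow slow"


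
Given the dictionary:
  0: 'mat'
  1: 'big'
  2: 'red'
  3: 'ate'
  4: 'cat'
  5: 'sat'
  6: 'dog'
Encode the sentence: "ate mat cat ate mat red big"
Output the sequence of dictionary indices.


Look up each word in the dictionary:
  'ate' -> 3
  'mat' -> 0
  'cat' -> 4
  'ate' -> 3
  'mat' -> 0
  'red' -> 2
  'big' -> 1

Encoded: [3, 0, 4, 3, 0, 2, 1]


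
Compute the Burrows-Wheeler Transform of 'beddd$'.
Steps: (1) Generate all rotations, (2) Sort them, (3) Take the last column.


Rotations (sorted):
  0: $beddd -> last char: d
  1: beddd$ -> last char: $
  2: d$bedd -> last char: d
  3: dd$bed -> last char: d
  4: ddd$be -> last char: e
  5: eddd$b -> last char: b


BWT = d$ddeb


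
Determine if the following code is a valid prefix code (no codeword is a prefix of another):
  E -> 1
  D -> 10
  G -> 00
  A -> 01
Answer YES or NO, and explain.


Checking each pair (does one codeword prefix another?):
  E='1' vs D='10': prefix -- VIOLATION

NO -- this is NOT a valid prefix code. E (1) is a prefix of D (10).


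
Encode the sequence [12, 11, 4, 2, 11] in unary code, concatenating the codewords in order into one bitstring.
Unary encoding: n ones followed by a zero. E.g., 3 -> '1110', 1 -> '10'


Encode each number as n ones followed by a terminating 0:
  12 -> 1111111111110 (13 bits)
  11 -> 111111111110 (12 bits)
  4 -> 11110 (5 bits)
  2 -> 110 (3 bits)
  11 -> 111111111110 (12 bits)
Total length = 13 + 12 + 5 + 3 + 12 = 45 bits.

Unary([12, 11, 4, 2, 11]) = 111111111111011111111111011110110111111111110 (45 bits)


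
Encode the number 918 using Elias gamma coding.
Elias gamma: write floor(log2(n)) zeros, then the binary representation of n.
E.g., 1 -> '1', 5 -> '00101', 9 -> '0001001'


num_bits = floor(log2(918)) + 1 = 10
leading_zeros = num_bits - 1 = 9
binary(918) = 1110010110

Elias gamma(918) = '000000000' + '1110010110' = 0000000001110010110 (19 bits)


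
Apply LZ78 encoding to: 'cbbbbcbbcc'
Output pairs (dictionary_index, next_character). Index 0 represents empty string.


LZ78 encoding steps:
Dictionary: {0: ''}
Step 1: w='' (idx 0), next='c' -> output (0, 'c'), add 'c' as idx 1
Step 2: w='' (idx 0), next='b' -> output (0, 'b'), add 'b' as idx 2
Step 3: w='b' (idx 2), next='b' -> output (2, 'b'), add 'bb' as idx 3
Step 4: w='b' (idx 2), next='c' -> output (2, 'c'), add 'bc' as idx 4
Step 5: w='bb' (idx 3), next='c' -> output (3, 'c'), add 'bbc' as idx 5
Step 6: w='c' (idx 1), end of input -> output (1, '')


Encoded: [(0, 'c'), (0, 'b'), (2, 'b'), (2, 'c'), (3, 'c'), (1, '')]


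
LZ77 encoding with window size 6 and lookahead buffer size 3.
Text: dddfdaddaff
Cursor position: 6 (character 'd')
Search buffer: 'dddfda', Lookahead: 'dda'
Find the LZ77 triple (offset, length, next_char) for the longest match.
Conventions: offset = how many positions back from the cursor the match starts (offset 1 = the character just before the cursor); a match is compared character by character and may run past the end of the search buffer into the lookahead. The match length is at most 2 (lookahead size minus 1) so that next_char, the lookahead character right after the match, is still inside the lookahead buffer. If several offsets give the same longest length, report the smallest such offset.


Try each offset into the search buffer:
  offset=1 (pos 5, char 'a'): match length 0
  offset=2 (pos 4, char 'd'): match length 1
  offset=3 (pos 3, char 'f'): match length 0
  offset=4 (pos 2, char 'd'): match length 1
  offset=5 (pos 1, char 'd'): match length 2
  offset=6 (pos 0, char 'd'): match length 2
Longest match has length 2, found at offsets 5, 6; take the smallest, offset 5.
next_char = character at position 6 + 2 = 8 -> 'a'

Best match: offset=5, length=2 (matching 'dd' starting at position 1)
LZ77 triple: (5, 2, 'a')


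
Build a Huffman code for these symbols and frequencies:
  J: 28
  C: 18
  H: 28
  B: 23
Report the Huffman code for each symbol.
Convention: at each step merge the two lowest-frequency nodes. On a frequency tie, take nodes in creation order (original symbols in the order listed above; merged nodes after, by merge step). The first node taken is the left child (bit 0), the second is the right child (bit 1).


Huffman tree construction:
Step 1: Merge C(18) + B(23) = 41
Step 2: Merge J(28) + H(28) = 56
Step 3: Merge (C+B)(41) + (J+H)(56) = 97
Read each symbol's code off the tree from the root (left child = 0, right child = 1).

Codes:
  J: 10 (length 2)
  C: 00 (length 2)
  H: 11 (length 2)
  B: 01 (length 2)
Average code length: 194/97 = 2.0000 bits/symbol


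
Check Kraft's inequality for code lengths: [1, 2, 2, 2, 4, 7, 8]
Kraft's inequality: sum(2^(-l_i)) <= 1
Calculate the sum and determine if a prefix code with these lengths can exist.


Sum = 2^(-1) + 2^(-2) + 2^(-2) + 2^(-2) + 2^(-4) + 2^(-7) + 2^(-8)
    = 0.5 + 0.25 + 0.25 + 0.25 + 0.0625 + 0.0078125 + 0.00390625
    = 339/256 = 1.32421875
Since 1.32421875 > 1, Kraft's inequality is NOT satisfied.
A prefix code with these lengths CANNOT exist.

Kraft sum = 1.32421875. Not satisfied.


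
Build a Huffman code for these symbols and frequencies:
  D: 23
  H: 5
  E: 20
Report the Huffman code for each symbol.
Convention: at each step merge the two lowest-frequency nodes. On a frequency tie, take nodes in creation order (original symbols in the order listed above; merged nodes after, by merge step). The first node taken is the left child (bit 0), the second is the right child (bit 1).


Huffman tree construction:
Step 1: Merge H(5) + E(20) = 25
Step 2: Merge D(23) + (H+E)(25) = 48
Read each symbol's code off the tree from the root (left child = 0, right child = 1).

Codes:
  D: 0 (length 1)
  H: 10 (length 2)
  E: 11 (length 2)
Average code length: 73/48 = 1.5208 bits/symbol


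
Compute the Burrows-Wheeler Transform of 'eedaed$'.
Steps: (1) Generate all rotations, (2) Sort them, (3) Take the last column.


Rotations (sorted):
  0: $eedaed -> last char: d
  1: aed$eed -> last char: d
  2: d$eedae -> last char: e
  3: daed$ee -> last char: e
  4: ed$eeda -> last char: a
  5: edaed$e -> last char: e
  6: eedaed$ -> last char: $


BWT = ddeeae$


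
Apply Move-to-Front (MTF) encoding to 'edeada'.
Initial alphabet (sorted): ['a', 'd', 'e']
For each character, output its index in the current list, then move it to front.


MTF encoding:
'e': index 2 in ['a', 'd', 'e'] -> ['e', 'a', 'd']
'd': index 2 in ['e', 'a', 'd'] -> ['d', 'e', 'a']
'e': index 1 in ['d', 'e', 'a'] -> ['e', 'd', 'a']
'a': index 2 in ['e', 'd', 'a'] -> ['a', 'e', 'd']
'd': index 2 in ['a', 'e', 'd'] -> ['d', 'a', 'e']
'a': index 1 in ['d', 'a', 'e'] -> ['a', 'd', 'e']


Output: [2, 2, 1, 2, 2, 1]


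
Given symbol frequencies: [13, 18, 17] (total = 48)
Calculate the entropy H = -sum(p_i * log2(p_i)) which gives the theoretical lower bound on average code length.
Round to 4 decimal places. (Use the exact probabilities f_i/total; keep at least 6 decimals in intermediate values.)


Per-symbol terms -p_i * log2(p_i) with p_i = f_i/48:
  p = 13/48 = 0.270833: log2(p) = -1.884523, -p*log2(p) = 0.510392
  p = 18/48 = 0.375000: log2(p) = -1.415037, -p*log2(p) = 0.530639
  p = 17/48 = 0.354167: log2(p) = -1.497500, -p*log2(p) = 0.530364
H = 0.510392 + 0.530639 + 0.530364 = 1.571395

H = 1.5714 bits/symbol


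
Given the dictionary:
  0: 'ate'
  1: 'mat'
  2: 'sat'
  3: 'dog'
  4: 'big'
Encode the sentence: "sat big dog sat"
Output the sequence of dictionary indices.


Look up each word in the dictionary:
  'sat' -> 2
  'big' -> 4
  'dog' -> 3
  'sat' -> 2

Encoded: [2, 4, 3, 2]


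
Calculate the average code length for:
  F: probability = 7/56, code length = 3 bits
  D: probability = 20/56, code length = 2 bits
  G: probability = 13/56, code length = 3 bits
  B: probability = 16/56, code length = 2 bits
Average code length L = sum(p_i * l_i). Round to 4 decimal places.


Weighted contributions p_i * l_i:
  F: (7/56) * 3 = 21/56
  D: (20/56) * 2 = 40/56
  G: (13/56) * 3 = 39/56
  B: (16/56) * 2 = 32/56
Sum = (21 + 40 + 39 + 32)/56 = 132/56

L = 132/56 = 2.3571 bits/symbol


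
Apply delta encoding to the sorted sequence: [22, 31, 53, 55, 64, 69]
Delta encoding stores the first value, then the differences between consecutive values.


First value: 22
Deltas:
  31 - 22 = 9
  53 - 31 = 22
  55 - 53 = 2
  64 - 55 = 9
  69 - 64 = 5


Delta encoded: [22, 9, 22, 2, 9, 5]


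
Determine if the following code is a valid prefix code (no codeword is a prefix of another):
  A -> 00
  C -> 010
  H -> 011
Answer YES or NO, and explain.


Checking each pair (does one codeword prefix another?):
  A='00' vs C='010': no prefix
  A='00' vs H='011': no prefix
  C='010' vs A='00': no prefix
  C='010' vs H='011': no prefix
  H='011' vs A='00': no prefix
  H='011' vs C='010': no prefix
No violation found over all pairs.

YES -- this is a valid prefix code. No codeword is a prefix of any other codeword.


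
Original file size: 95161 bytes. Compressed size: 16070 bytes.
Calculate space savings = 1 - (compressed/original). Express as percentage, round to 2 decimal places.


ratio = compressed/original = 16070/95161 = 0.168872
savings = 1 - ratio = 1 - 0.168872 = 0.831128
as a percentage: 0.831128 * 100 = 83.11%

Space savings = 1 - 16070/95161 = 83.11%


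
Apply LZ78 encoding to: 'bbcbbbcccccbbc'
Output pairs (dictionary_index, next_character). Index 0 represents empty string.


LZ78 encoding steps:
Dictionary: {0: ''}
Step 1: w='' (idx 0), next='b' -> output (0, 'b'), add 'b' as idx 1
Step 2: w='b' (idx 1), next='c' -> output (1, 'c'), add 'bc' as idx 2
Step 3: w='b' (idx 1), next='b' -> output (1, 'b'), add 'bb' as idx 3
Step 4: w='bc' (idx 2), next='c' -> output (2, 'c'), add 'bcc' as idx 4
Step 5: w='' (idx 0), next='c' -> output (0, 'c'), add 'c' as idx 5
Step 6: w='c' (idx 5), next='c' -> output (5, 'c'), add 'cc' as idx 6
Step 7: w='bb' (idx 3), next='c' -> output (3, 'c'), add 'bbc' as idx 7


Encoded: [(0, 'b'), (1, 'c'), (1, 'b'), (2, 'c'), (0, 'c'), (5, 'c'), (3, 'c')]


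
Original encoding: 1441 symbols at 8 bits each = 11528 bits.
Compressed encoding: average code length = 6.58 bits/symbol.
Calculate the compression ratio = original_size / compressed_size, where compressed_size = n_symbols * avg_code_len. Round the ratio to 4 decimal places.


original_size = n_symbols * orig_bits = 1441 * 8 = 11528 bits
compressed_size = n_symbols * avg_code_len = 1441 * 6.58 = 9481.78 bits
ratio = original_size / compressed_size = 11528 / 9481.78 = 1.2158

Compression ratio = 1.2158


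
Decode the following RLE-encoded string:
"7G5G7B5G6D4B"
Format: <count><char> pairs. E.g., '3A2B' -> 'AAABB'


Expanding each <count><char> pair:
  7G -> 'GGGGGGG'
  5G -> 'GGGGG'
  7B -> 'BBBBBBB'
  5G -> 'GGGGG'
  6D -> 'DDDDDD'
  4B -> 'BBBB'

Decoded = GGGGGGGGGGGGBBBBBBBGGGGGDDDDDDBBBB


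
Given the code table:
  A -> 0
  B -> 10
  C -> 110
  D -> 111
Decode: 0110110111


Decoding:
0 -> A
110 -> C
110 -> C
111 -> D


Result: ACCD


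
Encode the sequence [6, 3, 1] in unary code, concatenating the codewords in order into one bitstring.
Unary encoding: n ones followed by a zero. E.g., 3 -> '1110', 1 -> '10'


Encode each number as n ones followed by a terminating 0:
  6 -> 1111110 (7 bits)
  3 -> 1110 (4 bits)
  1 -> 10 (2 bits)
Total length = 7 + 4 + 2 = 13 bits.

Unary([6, 3, 1]) = 1111110111010 (13 bits)


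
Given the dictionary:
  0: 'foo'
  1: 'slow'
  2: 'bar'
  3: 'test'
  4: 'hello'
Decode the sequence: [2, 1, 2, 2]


Look up each index in the dictionary:
  2 -> 'bar'
  1 -> 'slow'
  2 -> 'bar'
  2 -> 'bar'

Decoded: "bar slow bar bar"


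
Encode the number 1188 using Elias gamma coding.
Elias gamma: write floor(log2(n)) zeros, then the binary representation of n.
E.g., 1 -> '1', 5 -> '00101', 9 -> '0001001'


num_bits = floor(log2(1188)) + 1 = 11
leading_zeros = num_bits - 1 = 10
binary(1188) = 10010100100

Elias gamma(1188) = '0000000000' + '10010100100' = 000000000010010100100 (21 bits)


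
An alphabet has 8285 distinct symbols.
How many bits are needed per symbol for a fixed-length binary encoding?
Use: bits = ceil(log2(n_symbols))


log2(8285) = 13.0163
Bracket: 2^13 = 8192 < 8285 <= 2^14 = 16384
So ceil(log2(8285)) = 14

bits = ceil(log2(8285)) = ceil(13.0163) = 14 bits


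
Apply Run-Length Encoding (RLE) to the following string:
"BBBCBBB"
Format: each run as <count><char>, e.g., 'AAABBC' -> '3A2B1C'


Scanning runs left to right:
  i=0: run of 'B' x 3 -> '3B'
  i=3: run of 'C' x 1 -> '1C'
  i=4: run of 'B' x 3 -> '3B'

RLE = 3B1C3B


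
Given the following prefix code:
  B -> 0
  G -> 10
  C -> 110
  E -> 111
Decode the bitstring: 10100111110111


Decoding step by step:
Bits 10 -> G
Bits 10 -> G
Bits 0 -> B
Bits 111 -> E
Bits 110 -> C
Bits 111 -> E


Decoded message: GGBECE


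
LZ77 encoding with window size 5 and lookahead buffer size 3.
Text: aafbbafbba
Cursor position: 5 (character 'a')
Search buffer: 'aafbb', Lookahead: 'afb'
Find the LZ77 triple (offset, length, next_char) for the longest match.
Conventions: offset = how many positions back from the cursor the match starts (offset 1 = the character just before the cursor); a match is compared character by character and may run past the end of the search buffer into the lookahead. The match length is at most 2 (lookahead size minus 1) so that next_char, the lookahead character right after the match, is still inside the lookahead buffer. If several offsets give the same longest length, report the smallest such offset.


Try each offset into the search buffer:
  offset=1 (pos 4, char 'b'): match length 0
  offset=2 (pos 3, char 'b'): match length 0
  offset=3 (pos 2, char 'f'): match length 0
  offset=4 (pos 1, char 'a'): match length 2
  offset=5 (pos 0, char 'a'): match length 1
Longest match has length 2 at offset 4.
next_char = character at position 5 + 2 = 7 -> 'b'

Best match: offset=4, length=2 (matching 'af' starting at position 1)
LZ77 triple: (4, 2, 'b')


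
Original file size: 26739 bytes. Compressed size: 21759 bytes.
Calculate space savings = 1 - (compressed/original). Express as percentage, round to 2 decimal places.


ratio = compressed/original = 21759/26739 = 0.813755
savings = 1 - ratio = 1 - 0.813755 = 0.186245
as a percentage: 0.186245 * 100 = 18.62%

Space savings = 1 - 21759/26739 = 18.62%


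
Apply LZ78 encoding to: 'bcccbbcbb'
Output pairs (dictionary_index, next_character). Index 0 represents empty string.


LZ78 encoding steps:
Dictionary: {0: ''}
Step 1: w='' (idx 0), next='b' -> output (0, 'b'), add 'b' as idx 1
Step 2: w='' (idx 0), next='c' -> output (0, 'c'), add 'c' as idx 2
Step 3: w='c' (idx 2), next='c' -> output (2, 'c'), add 'cc' as idx 3
Step 4: w='b' (idx 1), next='b' -> output (1, 'b'), add 'bb' as idx 4
Step 5: w='c' (idx 2), next='b' -> output (2, 'b'), add 'cb' as idx 5
Step 6: w='b' (idx 1), end of input -> output (1, '')


Encoded: [(0, 'b'), (0, 'c'), (2, 'c'), (1, 'b'), (2, 'b'), (1, '')]


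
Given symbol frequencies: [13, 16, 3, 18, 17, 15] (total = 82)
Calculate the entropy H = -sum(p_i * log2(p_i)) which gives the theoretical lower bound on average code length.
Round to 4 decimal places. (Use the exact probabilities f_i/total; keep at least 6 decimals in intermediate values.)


Per-symbol terms -p_i * log2(p_i) with p_i = f_i/82:
  p = 13/82 = 0.158537: log2(p) = -2.657112, -p*log2(p) = 0.421250
  p = 16/82 = 0.195122: log2(p) = -2.357552, -p*log2(p) = 0.460010
  p = 3/82 = 0.036585: log2(p) = -4.772590, -p*log2(p) = 0.174607
  p = 18/82 = 0.219512: log2(p) = -2.187627, -p*log2(p) = 0.480211
  p = 17/82 = 0.207317: log2(p) = -2.270089, -p*log2(p) = 0.470628
  p = 15/82 = 0.182927: log2(p) = -2.450661, -p*log2(p) = 0.448292
H = 0.421250 + 0.460010 + 0.174607 + 0.480211 + 0.470628 + 0.448292 = 2.454998

H = 2.455 bits/symbol


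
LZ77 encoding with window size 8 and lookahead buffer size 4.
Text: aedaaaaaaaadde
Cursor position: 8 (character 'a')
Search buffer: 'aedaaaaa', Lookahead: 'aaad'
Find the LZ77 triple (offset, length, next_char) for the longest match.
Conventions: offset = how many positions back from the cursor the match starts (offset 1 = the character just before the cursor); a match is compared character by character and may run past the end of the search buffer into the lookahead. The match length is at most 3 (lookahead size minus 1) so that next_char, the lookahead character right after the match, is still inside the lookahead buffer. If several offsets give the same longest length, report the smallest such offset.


Try each offset into the search buffer:
  offset=1 (pos 7, char 'a'): match length 3
  offset=2 (pos 6, char 'a'): match length 3
  offset=3 (pos 5, char 'a'): match length 3
  offset=4 (pos 4, char 'a'): match length 3
  offset=5 (pos 3, char 'a'): match length 3
  offset=6 (pos 2, char 'd'): match length 0
  offset=7 (pos 1, char 'e'): match length 0
  offset=8 (pos 0, char 'a'): match length 1
Longest match has length 3, found at offsets 1, 2, 3, 4, 5; take the smallest, offset 1.
next_char = character at position 8 + 3 = 11 -> 'd'

Best match: offset=1, length=3 (matching 'aaa' starting at position 7)
LZ77 triple: (1, 3, 'd')


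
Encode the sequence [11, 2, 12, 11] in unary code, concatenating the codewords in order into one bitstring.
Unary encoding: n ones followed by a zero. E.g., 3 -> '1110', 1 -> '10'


Encode each number as n ones followed by a terminating 0:
  11 -> 111111111110 (12 bits)
  2 -> 110 (3 bits)
  12 -> 1111111111110 (13 bits)
  11 -> 111111111110 (12 bits)
Total length = 12 + 3 + 13 + 12 = 40 bits.

Unary([11, 2, 12, 11]) = 1111111111101101111111111110111111111110 (40 bits)


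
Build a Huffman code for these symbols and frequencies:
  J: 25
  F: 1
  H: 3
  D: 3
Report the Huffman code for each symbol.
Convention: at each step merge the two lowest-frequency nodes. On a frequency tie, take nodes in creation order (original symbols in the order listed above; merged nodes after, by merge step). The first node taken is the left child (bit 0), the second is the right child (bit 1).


Huffman tree construction:
Step 1: Merge F(1) + H(3) = 4
Step 2: Merge D(3) + (F+H)(4) = 7
Step 3: Merge (D+(F+H))(7) + J(25) = 32
Read each symbol's code off the tree from the root (left child = 0, right child = 1).

Codes:
  J: 1 (length 1)
  F: 010 (length 3)
  H: 011 (length 3)
  D: 00 (length 2)
Average code length: 43/32 = 1.3438 bits/symbol


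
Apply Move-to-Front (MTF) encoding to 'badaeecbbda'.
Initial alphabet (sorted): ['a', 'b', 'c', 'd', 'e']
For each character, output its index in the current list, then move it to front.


MTF encoding:
'b': index 1 in ['a', 'b', 'c', 'd', 'e'] -> ['b', 'a', 'c', 'd', 'e']
'a': index 1 in ['b', 'a', 'c', 'd', 'e'] -> ['a', 'b', 'c', 'd', 'e']
'd': index 3 in ['a', 'b', 'c', 'd', 'e'] -> ['d', 'a', 'b', 'c', 'e']
'a': index 1 in ['d', 'a', 'b', 'c', 'e'] -> ['a', 'd', 'b', 'c', 'e']
'e': index 4 in ['a', 'd', 'b', 'c', 'e'] -> ['e', 'a', 'd', 'b', 'c']
'e': index 0 in ['e', 'a', 'd', 'b', 'c'] -> ['e', 'a', 'd', 'b', 'c']
'c': index 4 in ['e', 'a', 'd', 'b', 'c'] -> ['c', 'e', 'a', 'd', 'b']
'b': index 4 in ['c', 'e', 'a', 'd', 'b'] -> ['b', 'c', 'e', 'a', 'd']
'b': index 0 in ['b', 'c', 'e', 'a', 'd'] -> ['b', 'c', 'e', 'a', 'd']
'd': index 4 in ['b', 'c', 'e', 'a', 'd'] -> ['d', 'b', 'c', 'e', 'a']
'a': index 4 in ['d', 'b', 'c', 'e', 'a'] -> ['a', 'd', 'b', 'c', 'e']


Output: [1, 1, 3, 1, 4, 0, 4, 4, 0, 4, 4]


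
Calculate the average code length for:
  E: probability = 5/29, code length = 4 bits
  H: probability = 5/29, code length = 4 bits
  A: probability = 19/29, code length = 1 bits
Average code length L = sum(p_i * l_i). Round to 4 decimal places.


Weighted contributions p_i * l_i:
  E: (5/29) * 4 = 20/29
  H: (5/29) * 4 = 20/29
  A: (19/29) * 1 = 19/29
Sum = (20 + 20 + 19)/29 = 59/29

L = 59/29 = 2.0345 bits/symbol


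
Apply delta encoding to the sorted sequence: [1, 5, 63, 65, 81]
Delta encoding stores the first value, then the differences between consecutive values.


First value: 1
Deltas:
  5 - 1 = 4
  63 - 5 = 58
  65 - 63 = 2
  81 - 65 = 16


Delta encoded: [1, 4, 58, 2, 16]


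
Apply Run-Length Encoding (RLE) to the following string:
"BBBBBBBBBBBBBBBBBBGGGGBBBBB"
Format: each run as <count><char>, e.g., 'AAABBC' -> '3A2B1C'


Scanning runs left to right:
  i=0: run of 'B' x 18 -> '18B'
  i=18: run of 'G' x 4 -> '4G'
  i=22: run of 'B' x 5 -> '5B'

RLE = 18B4G5B


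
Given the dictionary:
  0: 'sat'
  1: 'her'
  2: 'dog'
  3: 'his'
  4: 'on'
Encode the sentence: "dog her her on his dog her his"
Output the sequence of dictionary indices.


Look up each word in the dictionary:
  'dog' -> 2
  'her' -> 1
  'her' -> 1
  'on' -> 4
  'his' -> 3
  'dog' -> 2
  'her' -> 1
  'his' -> 3

Encoded: [2, 1, 1, 4, 3, 2, 1, 3]


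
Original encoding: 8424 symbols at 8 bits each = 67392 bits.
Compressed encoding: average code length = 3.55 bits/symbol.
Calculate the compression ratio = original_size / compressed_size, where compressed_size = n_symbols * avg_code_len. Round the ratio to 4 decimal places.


original_size = n_symbols * orig_bits = 8424 * 8 = 67392 bits
compressed_size = n_symbols * avg_code_len = 8424 * 3.55 = 29905.2 bits
ratio = original_size / compressed_size = 67392 / 29905.2 = 2.2535

Compression ratio = 2.2535


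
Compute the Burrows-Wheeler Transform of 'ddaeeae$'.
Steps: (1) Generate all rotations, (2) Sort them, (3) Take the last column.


Rotations (sorted):
  0: $ddaeeae -> last char: e
  1: ae$ddaee -> last char: e
  2: aeeae$dd -> last char: d
  3: daeeae$d -> last char: d
  4: ddaeeae$ -> last char: $
  5: e$ddaeea -> last char: a
  6: eae$ddae -> last char: e
  7: eeae$dda -> last char: a


BWT = eedd$aea


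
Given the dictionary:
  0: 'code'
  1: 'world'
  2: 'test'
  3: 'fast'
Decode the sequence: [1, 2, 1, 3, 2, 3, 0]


Look up each index in the dictionary:
  1 -> 'world'
  2 -> 'test'
  1 -> 'world'
  3 -> 'fast'
  2 -> 'test'
  3 -> 'fast'
  0 -> 'code'

Decoded: "world test world fast test fast code"


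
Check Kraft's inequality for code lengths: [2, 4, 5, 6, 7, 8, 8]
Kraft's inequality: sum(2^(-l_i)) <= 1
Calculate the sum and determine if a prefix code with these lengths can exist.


Sum = 2^(-2) + 2^(-4) + 2^(-5) + 2^(-6) + 2^(-7) + 2^(-8) + 2^(-8)
    = 0.25 + 0.0625 + 0.03125 + 0.015625 + 0.0078125 + 0.00390625 + 0.00390625
    = 96/256 = 0.375
Since 0.375 <= 1, Kraft's inequality IS satisfied.
A prefix code with these lengths CAN exist.

Kraft sum = 0.375. Satisfied.


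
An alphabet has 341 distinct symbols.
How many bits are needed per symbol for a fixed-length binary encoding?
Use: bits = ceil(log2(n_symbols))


log2(341) = 8.4136
Bracket: 2^8 = 256 < 341 <= 2^9 = 512
So ceil(log2(341)) = 9

bits = ceil(log2(341)) = ceil(8.4136) = 9 bits


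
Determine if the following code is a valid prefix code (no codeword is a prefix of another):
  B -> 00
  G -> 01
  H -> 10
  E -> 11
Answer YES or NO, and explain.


Checking each pair (does one codeword prefix another?):
  B='00' vs G='01': no prefix
  B='00' vs H='10': no prefix
  B='00' vs E='11': no prefix
  G='01' vs B='00': no prefix
  G='01' vs H='10': no prefix
  G='01' vs E='11': no prefix
  H='10' vs B='00': no prefix
  H='10' vs G='01': no prefix
  H='10' vs E='11': no prefix
  E='11' vs B='00': no prefix
  E='11' vs G='01': no prefix
  E='11' vs H='10': no prefix
No violation found over all pairs.

YES -- this is a valid prefix code. No codeword is a prefix of any other codeword.


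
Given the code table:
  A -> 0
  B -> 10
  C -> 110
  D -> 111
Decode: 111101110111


Decoding:
111 -> D
10 -> B
111 -> D
0 -> A
111 -> D


Result: DBDAD


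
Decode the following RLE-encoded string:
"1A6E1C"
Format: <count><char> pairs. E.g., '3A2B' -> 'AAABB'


Expanding each <count><char> pair:
  1A -> 'A'
  6E -> 'EEEEEE'
  1C -> 'C'

Decoded = AEEEEEEC


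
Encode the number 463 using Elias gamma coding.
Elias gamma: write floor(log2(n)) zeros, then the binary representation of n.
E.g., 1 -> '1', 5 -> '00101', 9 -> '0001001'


num_bits = floor(log2(463)) + 1 = 9
leading_zeros = num_bits - 1 = 8
binary(463) = 111001111

Elias gamma(463) = '00000000' + '111001111' = 00000000111001111 (17 bits)


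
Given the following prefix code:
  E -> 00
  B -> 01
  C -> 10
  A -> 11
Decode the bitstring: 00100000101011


Decoding step by step:
Bits 00 -> E
Bits 10 -> C
Bits 00 -> E
Bits 00 -> E
Bits 10 -> C
Bits 10 -> C
Bits 11 -> A


Decoded message: ECEECCA


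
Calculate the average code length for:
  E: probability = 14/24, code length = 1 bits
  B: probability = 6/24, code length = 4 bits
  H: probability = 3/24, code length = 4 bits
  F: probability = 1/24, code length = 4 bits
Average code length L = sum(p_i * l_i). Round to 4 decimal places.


Weighted contributions p_i * l_i:
  E: (14/24) * 1 = 14/24
  B: (6/24) * 4 = 24/24
  H: (3/24) * 4 = 12/24
  F: (1/24) * 4 = 4/24
Sum = (14 + 24 + 12 + 4)/24 = 54/24

L = 54/24 = 2.2500 bits/symbol


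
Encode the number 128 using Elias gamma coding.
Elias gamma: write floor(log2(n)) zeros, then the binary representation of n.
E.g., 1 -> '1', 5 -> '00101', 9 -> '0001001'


num_bits = floor(log2(128)) + 1 = 8
leading_zeros = num_bits - 1 = 7
binary(128) = 10000000

Elias gamma(128) = '0000000' + '10000000' = 000000010000000 (15 bits)


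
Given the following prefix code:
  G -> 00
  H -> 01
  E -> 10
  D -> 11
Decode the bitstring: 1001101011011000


Decoding step by step:
Bits 10 -> E
Bits 01 -> H
Bits 10 -> E
Bits 10 -> E
Bits 11 -> D
Bits 01 -> H
Bits 10 -> E
Bits 00 -> G


Decoded message: EHEEDHEG
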